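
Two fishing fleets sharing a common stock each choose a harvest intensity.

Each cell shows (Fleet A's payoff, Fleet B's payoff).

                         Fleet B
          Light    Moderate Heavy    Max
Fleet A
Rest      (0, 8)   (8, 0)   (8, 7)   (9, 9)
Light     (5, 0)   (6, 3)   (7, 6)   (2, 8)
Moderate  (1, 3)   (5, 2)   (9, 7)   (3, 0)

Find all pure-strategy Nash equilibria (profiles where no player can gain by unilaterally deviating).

Fleet A against Light: payoffs 0, 5, 1 → best response Light.
Fleet A against Moderate: payoffs 8, 6, 5 → best response Rest.
Fleet A against Heavy: payoffs 8, 7, 9 → best response Moderate.
Fleet A against Max: payoffs 9, 2, 3 → best response Rest.
Fleet B against Rest: payoffs 8, 0, 7, 9 → best response Max.
Fleet B against Light: payoffs 0, 3, 6, 8 → best response Max.
Fleet B against Moderate: payoffs 3, 2, 7, 0 → best response Heavy.
Mutual best responses: (Rest, Max); (Moderate, Heavy).

(Rest, Max), (Moderate, Heavy)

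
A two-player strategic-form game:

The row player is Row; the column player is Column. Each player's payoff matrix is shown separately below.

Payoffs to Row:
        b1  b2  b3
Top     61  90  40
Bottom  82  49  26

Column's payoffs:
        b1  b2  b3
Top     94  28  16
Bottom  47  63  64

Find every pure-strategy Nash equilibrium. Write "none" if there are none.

This game has no pure Nash equilibrium.

Row against b1: payoffs 61, 82 → best response Bottom.
Row against b2: payoffs 90, 49 → best response Top.
Row against b3: payoffs 40, 26 → best response Top.
Column against Top: payoffs 94, 28, 16 → best response b1.
Column against Bottom: payoffs 47, 63, 64 → best response b3.
No profile is a mutual best response for all players.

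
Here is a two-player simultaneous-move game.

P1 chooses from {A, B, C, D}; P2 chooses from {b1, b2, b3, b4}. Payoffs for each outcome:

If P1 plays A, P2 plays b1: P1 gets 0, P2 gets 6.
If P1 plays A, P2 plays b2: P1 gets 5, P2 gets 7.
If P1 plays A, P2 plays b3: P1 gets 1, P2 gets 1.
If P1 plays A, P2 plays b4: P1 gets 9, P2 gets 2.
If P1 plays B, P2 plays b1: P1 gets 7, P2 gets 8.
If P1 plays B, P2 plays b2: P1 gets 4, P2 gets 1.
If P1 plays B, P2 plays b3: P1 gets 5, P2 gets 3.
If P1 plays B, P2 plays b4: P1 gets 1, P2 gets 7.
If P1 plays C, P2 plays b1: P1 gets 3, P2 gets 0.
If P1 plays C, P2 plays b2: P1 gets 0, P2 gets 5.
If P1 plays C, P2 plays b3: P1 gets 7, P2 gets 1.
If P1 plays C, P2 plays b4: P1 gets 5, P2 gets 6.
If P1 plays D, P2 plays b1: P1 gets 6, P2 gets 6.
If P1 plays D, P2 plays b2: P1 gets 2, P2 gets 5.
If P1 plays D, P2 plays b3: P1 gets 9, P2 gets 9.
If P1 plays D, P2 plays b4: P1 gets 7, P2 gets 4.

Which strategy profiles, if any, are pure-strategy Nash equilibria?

(A, b2), (B, b1), (D, b3)

Check each profile: it is a Nash equilibrium iff no player can strictly gain by switching unilaterally.
(A, b1): P1 can switch to B (0 → 7). Not NE.
(A, b2): P1 gets 5, best alternative 4; P2 gets 7, best alternative 6. No profitable deviation — NE.
(A, b3): P1 can switch to B (1 → 5). Not NE.
(A, b4): P2 can switch to b1 (2 → 6). Not NE.
(B, b1): P1 gets 7, best alternative 6; P2 gets 8, best alternative 7. No profitable deviation — NE.
(B, b2): P1 can switch to A (4 → 5). Not NE.
(B, b3): P1 can switch to C (5 → 7). Not NE.
(B, b4): P1 can switch to A (1 → 9). Not NE.
(C, b1): P1 can switch to B (3 → 7). Not NE.
(C, b2): P1 can switch to A (0 → 5). Not NE.
(D, b3): P1 gets 9, best alternative 7; P2 gets 9, best alternative 6. No profitable deviation — NE.
(The remaining 5 profiles each have a profitable deviation by the same check.)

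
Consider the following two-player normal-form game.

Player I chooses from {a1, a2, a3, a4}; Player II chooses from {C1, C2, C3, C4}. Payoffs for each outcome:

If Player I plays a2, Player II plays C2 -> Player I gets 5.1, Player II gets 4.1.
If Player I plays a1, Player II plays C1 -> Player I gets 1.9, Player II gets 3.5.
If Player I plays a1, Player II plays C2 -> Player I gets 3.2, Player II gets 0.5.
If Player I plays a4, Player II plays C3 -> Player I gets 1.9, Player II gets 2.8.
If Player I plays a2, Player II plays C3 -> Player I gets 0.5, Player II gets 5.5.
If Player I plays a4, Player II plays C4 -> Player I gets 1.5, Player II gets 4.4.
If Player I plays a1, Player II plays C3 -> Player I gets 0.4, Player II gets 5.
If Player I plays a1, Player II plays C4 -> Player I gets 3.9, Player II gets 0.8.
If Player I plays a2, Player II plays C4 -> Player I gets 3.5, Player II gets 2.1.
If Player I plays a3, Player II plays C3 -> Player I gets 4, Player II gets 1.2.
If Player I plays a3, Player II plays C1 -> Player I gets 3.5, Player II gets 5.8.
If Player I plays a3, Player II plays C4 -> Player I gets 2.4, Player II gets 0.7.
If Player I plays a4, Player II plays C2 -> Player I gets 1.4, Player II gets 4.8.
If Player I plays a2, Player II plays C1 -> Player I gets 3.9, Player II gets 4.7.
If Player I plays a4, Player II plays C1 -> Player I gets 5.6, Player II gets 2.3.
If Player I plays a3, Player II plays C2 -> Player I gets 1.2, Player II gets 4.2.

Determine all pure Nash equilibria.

(a1, C1): Player I can switch to a2 (1.9 → 3.9). Not NE.
(a1, C2): Player I can switch to a2 (3.2 → 5.1). Not NE.
(a1, C3): Player I can switch to a2 (0.4 → 0.5). Not NE.
(a1, C4): Player II can switch to C1 (0.8 → 3.5). Not NE.
(a2, C1): Player I can switch to a4 (3.9 → 5.6). Not NE.
(a2, C2): Player II can switch to C1 (4.1 → 4.7). Not NE.
(a2, C3): Player I can switch to a3 (0.5 → 4). Not NE.
(a2, C4): Player I can switch to a1 (3.5 → 3.9). Not NE.
(a3, C1): Player I can switch to a2 (3.5 → 3.9). Not NE.
(a3, C2): Player I can switch to a1 (1.2 → 3.2). Not NE.
(a3, C3): Player II can switch to C1 (1.2 → 5.8). Not NE.
(a3, C4): Player I can switch to a1 (2.4 → 3.9). Not NE.
(The remaining 4 profiles each have a profitable deviation by the same check.)

none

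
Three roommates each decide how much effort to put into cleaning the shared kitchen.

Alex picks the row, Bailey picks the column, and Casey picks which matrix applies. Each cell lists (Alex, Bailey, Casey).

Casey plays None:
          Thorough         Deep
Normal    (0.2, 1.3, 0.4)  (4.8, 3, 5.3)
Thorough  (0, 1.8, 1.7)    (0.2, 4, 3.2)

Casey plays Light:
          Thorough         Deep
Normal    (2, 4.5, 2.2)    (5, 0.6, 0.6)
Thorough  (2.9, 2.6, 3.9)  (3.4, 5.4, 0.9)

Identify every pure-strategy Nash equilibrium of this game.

Mark each player's best response to every combination of opponents' strategies; a profile where every player is best-responding is a pure Nash equilibrium.
Alex against (Thorough, None): payoffs 0.2, 0 → best response Normal.
Alex against (Thorough, Light): payoffs 2, 2.9 → best response Thorough.
Alex against (Deep, None): payoffs 4.8, 0.2 → best response Normal.
Alex against (Deep, Light): payoffs 5, 3.4 → best response Normal.
Bailey against (Normal, None): payoffs 1.3, 3 → best response Deep.
Bailey against (Normal, Light): payoffs 4.5, 0.6 → best response Thorough.
Bailey against (Thorough, None): payoffs 1.8, 4 → best response Deep.
Bailey against (Thorough, Light): payoffs 2.6, 5.4 → best response Deep.
Casey against (Normal, Thorough): payoffs 0.4, 2.2 → best response Light.
Casey against (Normal, Deep): payoffs 5.3, 0.6 → best response None.
Casey against (Thorough, Thorough): payoffs 1.7, 3.9 → best response Light.
Casey against (Thorough, Deep): payoffs 3.2, 0.9 → best response None.
Mutual best responses: (Normal, Deep, None).

Pure NE: (Normal, Deep, None)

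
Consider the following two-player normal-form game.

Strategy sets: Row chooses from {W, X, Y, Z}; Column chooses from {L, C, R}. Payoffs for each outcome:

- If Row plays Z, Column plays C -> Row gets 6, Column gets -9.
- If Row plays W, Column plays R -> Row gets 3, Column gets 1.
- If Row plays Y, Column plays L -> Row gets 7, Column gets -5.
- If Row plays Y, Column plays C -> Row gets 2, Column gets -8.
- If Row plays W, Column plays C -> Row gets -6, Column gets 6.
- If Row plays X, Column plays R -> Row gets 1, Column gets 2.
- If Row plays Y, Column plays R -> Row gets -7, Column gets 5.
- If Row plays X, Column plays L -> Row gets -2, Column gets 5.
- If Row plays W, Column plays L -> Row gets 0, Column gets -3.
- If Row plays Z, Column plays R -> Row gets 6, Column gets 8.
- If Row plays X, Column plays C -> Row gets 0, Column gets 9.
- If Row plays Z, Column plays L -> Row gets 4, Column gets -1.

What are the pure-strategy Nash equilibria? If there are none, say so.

Row against L: payoffs 0, -2, 7, 4 → best response Y.
Row against C: payoffs -6, 0, 2, 6 → best response Z.
Row against R: payoffs 3, 1, -7, 6 → best response Z.
Column against W: payoffs -3, 6, 1 → best response C.
Column against X: payoffs 5, 9, 2 → best response C.
Column against Y: payoffs -5, -8, 5 → best response R.
Column against Z: payoffs -1, -9, 8 → best response R.
Mutual best responses: (Z, R).

Pure NE: (Z, R)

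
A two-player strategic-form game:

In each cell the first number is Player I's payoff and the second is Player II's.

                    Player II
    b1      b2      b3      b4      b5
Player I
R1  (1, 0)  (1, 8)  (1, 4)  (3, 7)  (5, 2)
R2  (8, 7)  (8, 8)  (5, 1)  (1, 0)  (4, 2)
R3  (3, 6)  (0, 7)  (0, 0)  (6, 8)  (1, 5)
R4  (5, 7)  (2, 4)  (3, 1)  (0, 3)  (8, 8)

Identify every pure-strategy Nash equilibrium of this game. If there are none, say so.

Pure-strategy Nash equilibria: (R2, b2) and (R3, b4) and (R4, b5)

Player I against b1: payoffs 1, 8, 3, 5 → best response R2.
Player I against b2: payoffs 1, 8, 0, 2 → best response R2.
Player I against b3: payoffs 1, 5, 0, 3 → best response R2.
Player I against b4: payoffs 3, 1, 6, 0 → best response R3.
Player I against b5: payoffs 5, 4, 1, 8 → best response R4.
Player II against R1: payoffs 0, 8, 4, 7, 2 → best response b2.
Player II against R2: payoffs 7, 8, 1, 0, 2 → best response b2.
Player II against R3: payoffs 6, 7, 0, 8, 5 → best response b4.
Player II against R4: payoffs 7, 4, 1, 3, 8 → best response b5.
Mutual best responses: (R2, b2); (R3, b4); (R4, b5).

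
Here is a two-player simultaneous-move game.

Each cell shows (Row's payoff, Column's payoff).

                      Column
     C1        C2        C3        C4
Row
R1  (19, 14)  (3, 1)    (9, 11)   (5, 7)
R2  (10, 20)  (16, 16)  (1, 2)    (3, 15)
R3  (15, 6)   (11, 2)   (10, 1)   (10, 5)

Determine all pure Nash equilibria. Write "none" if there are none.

(R1, C1): Row gets 19, best alternative 15; Column gets 14, best alternative 11. No profitable deviation — NE.
(R1, C2): Row can switch to R2 (3 → 16). Not NE.
(R1, C3): Row can switch to R3 (9 → 10). Not NE.
(R1, C4): Row can switch to R3 (5 → 10). Not NE.
(R2, C1): Row can switch to R1 (10 → 19). Not NE.
(R2, C2): Column can switch to C1 (16 → 20). Not NE.
(R2, C3): Row can switch to R1 (1 → 9). Not NE.
(R2, C4): Row can switch to R1 (3 → 5). Not NE.
(R3, C1): Row can switch to R1 (15 → 19). Not NE.
(The remaining 3 profiles each have a profitable deviation by the same check.)

(R1, C1)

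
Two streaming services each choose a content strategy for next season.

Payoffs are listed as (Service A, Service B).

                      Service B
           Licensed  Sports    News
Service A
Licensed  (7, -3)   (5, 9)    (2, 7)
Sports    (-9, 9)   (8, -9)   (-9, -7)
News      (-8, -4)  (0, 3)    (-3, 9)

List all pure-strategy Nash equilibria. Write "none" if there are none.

There is no pure-strategy Nash equilibrium.

Service A against Licensed: payoffs 7, -9, -8 → best response Licensed.
Service A against Sports: payoffs 5, 8, 0 → best response Sports.
Service A against News: payoffs 2, -9, -3 → best response Licensed.
Service B against Licensed: payoffs -3, 9, 7 → best response Sports.
Service B against Sports: payoffs 9, -9, -7 → best response Licensed.
Service B against News: payoffs -4, 3, 9 → best response News.
No profile is a mutual best response for all players.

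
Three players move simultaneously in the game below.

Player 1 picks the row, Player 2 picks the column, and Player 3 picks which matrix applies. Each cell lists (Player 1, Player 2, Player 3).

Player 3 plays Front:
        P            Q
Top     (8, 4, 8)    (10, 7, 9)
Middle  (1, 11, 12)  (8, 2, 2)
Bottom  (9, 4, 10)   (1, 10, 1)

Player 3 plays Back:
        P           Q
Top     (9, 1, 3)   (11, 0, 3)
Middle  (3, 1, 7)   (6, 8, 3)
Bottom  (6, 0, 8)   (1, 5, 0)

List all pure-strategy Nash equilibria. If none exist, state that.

(Top, P, Front): Player 1 can switch to Bottom (8 → 9). Not NE.
(Top, P, Back): Player 3 can switch to Front (3 → 8). Not NE.
(Top, Q, Front): Player 1 gets 10, best alternative 8; Player 2 gets 7, best alternative 4; Player 3 gets 9, best alternative 3. No profitable deviation — NE.
(Top, Q, Back): Player 2 can switch to P (0 → 1). Not NE.
(Middle, P, Front): Player 1 can switch to Top (1 → 8). Not NE.
(Middle, P, Back): Player 1 can switch to Top (3 → 9). Not NE.
(Middle, Q, Front): Player 1 can switch to Top (8 → 10). Not NE.
(Middle, Q, Back): Player 1 can switch to Top (6 → 11). Not NE.
(Bottom, P, Front): Player 2 can switch to Q (4 → 10). Not NE.
(Bottom, P, Back): Player 1 can switch to Top (6 → 9). Not NE.
(Bottom, Q, Front): Player 1 can switch to Top (1 → 10). Not NE.
(Bottom, Q, Back): Player 1 can switch to Top (1 → 11). Not NE.

Pure NE: (Top, Q, Front)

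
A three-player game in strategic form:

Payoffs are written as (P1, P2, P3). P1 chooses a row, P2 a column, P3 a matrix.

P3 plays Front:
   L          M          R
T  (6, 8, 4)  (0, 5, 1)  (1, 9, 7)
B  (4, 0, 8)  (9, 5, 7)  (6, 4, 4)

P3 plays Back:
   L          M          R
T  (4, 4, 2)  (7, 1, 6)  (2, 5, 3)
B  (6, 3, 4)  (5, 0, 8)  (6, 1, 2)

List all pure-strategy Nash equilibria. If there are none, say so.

(T, L, Front): P2 can switch to R (8 → 9). Not NE.
(T, L, Back): P1 can switch to B (4 → 6). Not NE.
(T, M, Front): P1 can switch to B (0 → 9). Not NE.
(T, M, Back): P2 can switch to L (1 → 4). Not NE.
(T, R, Front): P1 can switch to B (1 → 6). Not NE.
(T, R, Back): P1 can switch to B (2 → 6). Not NE.
(B, L, Front): P1 can switch to T (4 → 6). Not NE.
(B, L, Back): P3 can switch to Front (4 → 8). Not NE.
(The remaining 4 profiles each have a profitable deviation by the same check.)

No pure-strategy Nash equilibrium.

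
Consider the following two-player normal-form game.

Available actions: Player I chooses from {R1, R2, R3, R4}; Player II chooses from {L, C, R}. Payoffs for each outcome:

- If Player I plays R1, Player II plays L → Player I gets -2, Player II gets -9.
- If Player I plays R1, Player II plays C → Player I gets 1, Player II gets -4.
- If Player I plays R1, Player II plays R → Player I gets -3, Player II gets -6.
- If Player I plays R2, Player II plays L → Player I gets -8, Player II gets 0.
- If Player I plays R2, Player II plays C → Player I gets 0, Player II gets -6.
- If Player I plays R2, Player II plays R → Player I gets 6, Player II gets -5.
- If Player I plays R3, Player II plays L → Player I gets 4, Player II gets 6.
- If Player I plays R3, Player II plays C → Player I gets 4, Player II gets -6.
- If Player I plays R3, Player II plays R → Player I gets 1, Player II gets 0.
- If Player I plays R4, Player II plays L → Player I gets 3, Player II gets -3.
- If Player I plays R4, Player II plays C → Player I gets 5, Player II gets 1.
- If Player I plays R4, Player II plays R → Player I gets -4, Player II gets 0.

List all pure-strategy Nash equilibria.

(R3, L) and (R4, C)

(R1, L): Player I can switch to R3 (-2 → 4). Not NE.
(R1, C): Player I can switch to R3 (1 → 4). Not NE.
(R1, R): Player I can switch to R2 (-3 → 6). Not NE.
(R2, L): Player I can switch to R1 (-8 → -2). Not NE.
(R2, C): Player I can switch to R1 (0 → 1). Not NE.
(R2, R): Player II can switch to L (-5 → 0). Not NE.
(R3, L): Player I gets 4, best alternative 3; Player II gets 6, best alternative 0. No profitable deviation — NE.
(R3, C): Player I can switch to R4 (4 → 5). Not NE.
(R3, R): Player I can switch to R2 (1 → 6). Not NE.
(R4, L): Player I can switch to R3 (3 → 4). Not NE.
(R4, C): Player I gets 5, best alternative 4; Player II gets 1, best alternative 0. No profitable deviation — NE.
(R4, R): Player I can switch to R1 (-4 → -3). Not NE.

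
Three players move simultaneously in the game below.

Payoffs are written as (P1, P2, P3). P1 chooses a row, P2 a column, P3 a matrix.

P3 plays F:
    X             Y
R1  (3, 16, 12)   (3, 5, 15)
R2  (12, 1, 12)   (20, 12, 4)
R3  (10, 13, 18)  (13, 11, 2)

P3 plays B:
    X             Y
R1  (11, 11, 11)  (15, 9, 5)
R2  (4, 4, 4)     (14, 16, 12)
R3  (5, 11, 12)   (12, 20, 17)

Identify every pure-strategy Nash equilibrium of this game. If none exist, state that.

none

(R1, X, F): P1 can switch to R2 (3 → 12). Not NE.
(R1, X, B): P3 can switch to F (11 → 12). Not NE.
(R1, Y, F): P1 can switch to R2 (3 → 20). Not NE.
(R1, Y, B): P2 can switch to X (9 → 11). Not NE.
(R2, X, F): P2 can switch to Y (1 → 12). Not NE.
(R2, X, B): P1 can switch to R1 (4 → 11). Not NE.
(R2, Y, F): P3 can switch to B (4 → 12). Not NE.
(R2, Y, B): P1 can switch to R1 (14 → 15). Not NE.
(The remaining 4 profiles each have a profitable deviation by the same check.)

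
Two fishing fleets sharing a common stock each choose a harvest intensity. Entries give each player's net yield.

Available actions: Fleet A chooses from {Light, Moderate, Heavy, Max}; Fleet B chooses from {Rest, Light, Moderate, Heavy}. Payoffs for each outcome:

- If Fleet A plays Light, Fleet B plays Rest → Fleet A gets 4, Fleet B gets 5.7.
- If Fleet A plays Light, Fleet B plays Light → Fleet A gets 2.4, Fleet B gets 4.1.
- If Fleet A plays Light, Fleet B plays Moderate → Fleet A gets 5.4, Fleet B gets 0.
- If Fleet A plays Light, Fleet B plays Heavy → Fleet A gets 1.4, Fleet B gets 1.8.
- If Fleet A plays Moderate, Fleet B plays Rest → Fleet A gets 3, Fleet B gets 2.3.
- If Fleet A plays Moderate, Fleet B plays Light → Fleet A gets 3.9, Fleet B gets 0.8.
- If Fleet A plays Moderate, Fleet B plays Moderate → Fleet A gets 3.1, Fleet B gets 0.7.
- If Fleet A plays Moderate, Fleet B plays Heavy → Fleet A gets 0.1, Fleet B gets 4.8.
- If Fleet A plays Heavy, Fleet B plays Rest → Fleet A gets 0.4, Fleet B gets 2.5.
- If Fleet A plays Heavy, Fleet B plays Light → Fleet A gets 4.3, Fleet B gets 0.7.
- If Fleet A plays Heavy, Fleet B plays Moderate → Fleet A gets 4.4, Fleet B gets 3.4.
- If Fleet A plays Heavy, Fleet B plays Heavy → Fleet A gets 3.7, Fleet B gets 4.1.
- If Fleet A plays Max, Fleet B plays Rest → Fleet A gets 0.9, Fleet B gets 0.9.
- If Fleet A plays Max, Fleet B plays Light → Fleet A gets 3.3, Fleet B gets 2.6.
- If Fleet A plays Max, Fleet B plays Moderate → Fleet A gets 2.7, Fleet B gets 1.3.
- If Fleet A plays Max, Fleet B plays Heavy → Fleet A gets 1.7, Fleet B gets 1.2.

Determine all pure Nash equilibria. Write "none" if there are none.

Fleet A against Rest: payoffs 4, 3, 0.4, 0.9 → best response Light.
Fleet A against Light: payoffs 2.4, 3.9, 4.3, 3.3 → best response Heavy.
Fleet A against Moderate: payoffs 5.4, 3.1, 4.4, 2.7 → best response Light.
Fleet A against Heavy: payoffs 1.4, 0.1, 3.7, 1.7 → best response Heavy.
Fleet B against Light: payoffs 5.7, 4.1, 0, 1.8 → best response Rest.
Fleet B against Moderate: payoffs 2.3, 0.8, 0.7, 4.8 → best response Heavy.
Fleet B against Heavy: payoffs 2.5, 0.7, 3.4, 4.1 → best response Heavy.
Fleet B against Max: payoffs 0.9, 2.6, 1.3, 1.2 → best response Light.
Mutual best responses: (Light, Rest); (Heavy, Heavy).

The pure Nash equilibria are (Light, Rest), (Heavy, Heavy).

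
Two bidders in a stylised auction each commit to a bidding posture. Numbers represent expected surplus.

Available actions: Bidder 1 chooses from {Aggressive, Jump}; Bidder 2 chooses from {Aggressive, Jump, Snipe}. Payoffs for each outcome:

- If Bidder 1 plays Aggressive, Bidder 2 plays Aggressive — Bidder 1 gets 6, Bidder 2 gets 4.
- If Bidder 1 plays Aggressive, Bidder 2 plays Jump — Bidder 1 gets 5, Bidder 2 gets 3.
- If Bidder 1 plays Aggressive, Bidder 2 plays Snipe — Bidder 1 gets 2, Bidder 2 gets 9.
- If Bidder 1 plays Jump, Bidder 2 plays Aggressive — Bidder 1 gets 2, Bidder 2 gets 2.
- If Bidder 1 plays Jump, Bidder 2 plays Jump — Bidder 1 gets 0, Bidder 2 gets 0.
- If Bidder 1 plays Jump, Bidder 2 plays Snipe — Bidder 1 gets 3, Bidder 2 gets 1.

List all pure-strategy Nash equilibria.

No pure-strategy Nash equilibrium.

(Aggressive, Aggressive): Bidder 2 can switch to Snipe (4 → 9). Not NE.
(Aggressive, Jump): Bidder 2 can switch to Aggressive (3 → 4). Not NE.
(Aggressive, Snipe): Bidder 1 can switch to Jump (2 → 3). Not NE.
(Jump, Aggressive): Bidder 1 can switch to Aggressive (2 → 6). Not NE.
(Jump, Jump): Bidder 1 can switch to Aggressive (0 → 5). Not NE.
(Jump, Snipe): Bidder 2 can switch to Aggressive (1 → 2). Not NE.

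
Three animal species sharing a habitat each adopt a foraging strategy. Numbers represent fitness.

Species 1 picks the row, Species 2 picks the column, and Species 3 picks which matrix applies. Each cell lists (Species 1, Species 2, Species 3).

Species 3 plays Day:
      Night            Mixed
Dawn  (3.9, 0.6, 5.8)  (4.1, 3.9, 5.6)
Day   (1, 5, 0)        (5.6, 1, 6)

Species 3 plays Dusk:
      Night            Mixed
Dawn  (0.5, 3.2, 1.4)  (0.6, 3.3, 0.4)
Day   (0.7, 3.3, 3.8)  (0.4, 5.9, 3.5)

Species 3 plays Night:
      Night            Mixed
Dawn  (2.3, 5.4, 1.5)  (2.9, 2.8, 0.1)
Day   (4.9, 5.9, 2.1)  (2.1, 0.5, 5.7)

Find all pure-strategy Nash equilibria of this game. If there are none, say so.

No pure-strategy Nash equilibrium.

Species 1 against (Night, Day): payoffs 3.9, 1 → best response Dawn.
Species 1 against (Night, Dusk): payoffs 0.5, 0.7 → best response Day.
Species 1 against (Night, Night): payoffs 2.3, 4.9 → best response Day.
Species 1 against (Mixed, Day): payoffs 4.1, 5.6 → best response Day.
Species 1 against (Mixed, Dusk): payoffs 0.6, 0.4 → best response Dawn.
Species 1 against (Mixed, Night): payoffs 2.9, 2.1 → best response Dawn.
Species 2 against (Dawn, Day): payoffs 0.6, 3.9 → best response Mixed.
Species 2 against (Dawn, Dusk): payoffs 3.2, 3.3 → best response Mixed.
Species 2 against (Dawn, Night): payoffs 5.4, 2.8 → best response Night.
Species 2 against (Day, Day): payoffs 5, 1 → best response Night.
Species 2 against (Day, Dusk): payoffs 3.3, 5.9 → best response Mixed.
Species 2 against (Day, Night): payoffs 5.9, 0.5 → best response Night.
Species 3 against (Dawn, Night): payoffs 5.8, 1.4, 1.5 → best response Day.
Species 3 against (Dawn, Mixed): payoffs 5.6, 0.4, 0.1 → best response Day.
Species 3 against (Day, Night): payoffs 0, 3.8, 2.1 → best response Dusk.
Species 3 against (Day, Mixed): payoffs 6, 3.5, 5.7 → best response Day.
No profile is a mutual best response for all players.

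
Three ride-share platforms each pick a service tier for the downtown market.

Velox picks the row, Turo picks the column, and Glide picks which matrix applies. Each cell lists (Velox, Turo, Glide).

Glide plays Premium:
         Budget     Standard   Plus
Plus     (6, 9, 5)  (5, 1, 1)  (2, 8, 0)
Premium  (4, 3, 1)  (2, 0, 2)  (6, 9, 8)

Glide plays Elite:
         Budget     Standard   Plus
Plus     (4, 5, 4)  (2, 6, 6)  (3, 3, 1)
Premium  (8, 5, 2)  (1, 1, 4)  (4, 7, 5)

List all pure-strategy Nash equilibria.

The pure Nash equilibria are (Plus, Budget, Premium); (Plus, Standard, Elite); (Premium, Plus, Premium).

(Plus, Budget, Premium): Velox gets 6, best alternative 4; Turo gets 9, best alternative 8; Glide gets 5, best alternative 4. No profitable deviation — NE.
(Plus, Budget, Elite): Velox can switch to Premium (4 → 8). Not NE.
(Plus, Standard, Premium): Turo can switch to Budget (1 → 9). Not NE.
(Plus, Standard, Elite): Velox gets 2, best alternative 1; Turo gets 6, best alternative 5; Glide gets 6, best alternative 1. No profitable deviation — NE.
(Plus, Plus, Premium): Velox can switch to Premium (2 → 6). Not NE.
(Plus, Plus, Elite): Velox can switch to Premium (3 → 4). Not NE.
(Premium, Budget, Premium): Velox can switch to Plus (4 → 6). Not NE.
(Premium, Budget, Elite): Turo can switch to Plus (5 → 7). Not NE.
(Premium, Plus, Premium): Velox gets 6, best alternative 2; Turo gets 9, best alternative 3; Glide gets 8, best alternative 5. No profitable deviation — NE.
(The remaining 3 profiles each have a profitable deviation by the same check.)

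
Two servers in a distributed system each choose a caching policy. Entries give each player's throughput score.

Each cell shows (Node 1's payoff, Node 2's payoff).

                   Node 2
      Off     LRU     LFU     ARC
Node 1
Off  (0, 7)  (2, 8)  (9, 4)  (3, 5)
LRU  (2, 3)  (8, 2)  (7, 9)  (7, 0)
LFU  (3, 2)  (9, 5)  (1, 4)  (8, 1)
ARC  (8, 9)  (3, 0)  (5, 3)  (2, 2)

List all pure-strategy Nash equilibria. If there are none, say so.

Node 1 against Off: payoffs 0, 2, 3, 8 → best response ARC.
Node 1 against LRU: payoffs 2, 8, 9, 3 → best response LFU.
Node 1 against LFU: payoffs 9, 7, 1, 5 → best response Off.
Node 1 against ARC: payoffs 3, 7, 8, 2 → best response LFU.
Node 2 against Off: payoffs 7, 8, 4, 5 → best response LRU.
Node 2 against LRU: payoffs 3, 2, 9, 0 → best response LFU.
Node 2 against LFU: payoffs 2, 5, 4, 1 → best response LRU.
Node 2 against ARC: payoffs 9, 0, 3, 2 → best response Off.
Mutual best responses: (LFU, LRU); (ARC, Off).

(LFU, LRU) and (ARC, Off)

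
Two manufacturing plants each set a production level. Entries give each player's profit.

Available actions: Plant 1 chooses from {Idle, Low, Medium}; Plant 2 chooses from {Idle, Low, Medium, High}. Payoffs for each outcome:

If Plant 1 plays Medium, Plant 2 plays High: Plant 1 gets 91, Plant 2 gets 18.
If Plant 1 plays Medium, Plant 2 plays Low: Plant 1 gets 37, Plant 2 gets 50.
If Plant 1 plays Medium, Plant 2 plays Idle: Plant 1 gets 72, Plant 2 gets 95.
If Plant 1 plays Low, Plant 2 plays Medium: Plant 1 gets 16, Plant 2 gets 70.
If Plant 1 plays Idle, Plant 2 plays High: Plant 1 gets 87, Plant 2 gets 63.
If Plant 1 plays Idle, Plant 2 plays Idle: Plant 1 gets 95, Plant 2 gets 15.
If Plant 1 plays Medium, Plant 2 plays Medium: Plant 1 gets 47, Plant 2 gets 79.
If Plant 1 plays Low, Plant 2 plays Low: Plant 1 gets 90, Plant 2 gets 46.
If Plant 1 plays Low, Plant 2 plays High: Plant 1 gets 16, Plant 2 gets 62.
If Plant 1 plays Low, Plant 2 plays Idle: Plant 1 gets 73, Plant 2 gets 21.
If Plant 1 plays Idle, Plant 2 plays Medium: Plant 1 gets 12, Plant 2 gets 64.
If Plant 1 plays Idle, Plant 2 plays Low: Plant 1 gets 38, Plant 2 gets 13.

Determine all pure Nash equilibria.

Check each profile: it is a Nash equilibrium iff no player can strictly gain by switching unilaterally.
(Idle, Idle): Plant 2 can switch to Medium (15 → 64). Not NE.
(Idle, Low): Plant 1 can switch to Low (38 → 90). Not NE.
(Idle, Medium): Plant 1 can switch to Low (12 → 16). Not NE.
(Idle, High): Plant 1 can switch to Medium (87 → 91). Not NE.
(Low, Idle): Plant 1 can switch to Idle (73 → 95). Not NE.
(Low, Low): Plant 2 can switch to Medium (46 → 70). Not NE.
(The remaining 6 profiles each have a profitable deviation by the same check.)

No pure-strategy Nash equilibrium.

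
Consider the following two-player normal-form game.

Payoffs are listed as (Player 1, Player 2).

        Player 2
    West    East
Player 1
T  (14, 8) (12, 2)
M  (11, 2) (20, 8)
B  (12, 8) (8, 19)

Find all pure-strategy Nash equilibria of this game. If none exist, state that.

Mark each player's best response to every combination of opponents' strategies; a profile where every player is best-responding is a pure Nash equilibrium.
Player 1 against West: payoffs 14, 11, 12 → best response T.
Player 1 against East: payoffs 12, 20, 8 → best response M.
Player 2 against T: payoffs 8, 2 → best response West.
Player 2 against M: payoffs 2, 8 → best response East.
Player 2 against B: payoffs 8, 19 → best response East.
Mutual best responses: (T, West); (M, East).

Pure-strategy Nash equilibria: (T, West); (M, East)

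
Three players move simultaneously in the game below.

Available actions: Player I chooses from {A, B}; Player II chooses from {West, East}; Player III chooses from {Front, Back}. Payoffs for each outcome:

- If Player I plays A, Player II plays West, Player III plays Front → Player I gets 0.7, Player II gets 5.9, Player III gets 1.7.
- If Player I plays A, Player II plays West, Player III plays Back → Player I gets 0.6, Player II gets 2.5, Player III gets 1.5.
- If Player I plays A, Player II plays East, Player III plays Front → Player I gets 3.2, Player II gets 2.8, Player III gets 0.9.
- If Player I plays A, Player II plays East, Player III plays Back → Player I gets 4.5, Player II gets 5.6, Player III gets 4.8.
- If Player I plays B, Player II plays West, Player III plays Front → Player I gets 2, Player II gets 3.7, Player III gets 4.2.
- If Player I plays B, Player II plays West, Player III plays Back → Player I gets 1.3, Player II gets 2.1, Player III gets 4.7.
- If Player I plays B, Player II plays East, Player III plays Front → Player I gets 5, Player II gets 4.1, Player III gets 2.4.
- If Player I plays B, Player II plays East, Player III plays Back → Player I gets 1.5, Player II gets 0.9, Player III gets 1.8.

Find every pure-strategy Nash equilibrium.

(A, East, Back) and (B, West, Back) and (B, East, Front)

Player I against (West, Front): payoffs 0.7, 2 → best response B.
Player I against (West, Back): payoffs 0.6, 1.3 → best response B.
Player I against (East, Front): payoffs 3.2, 5 → best response B.
Player I against (East, Back): payoffs 4.5, 1.5 → best response A.
Player II against (A, Front): payoffs 5.9, 2.8 → best response West.
Player II against (A, Back): payoffs 2.5, 5.6 → best response East.
Player II against (B, Front): payoffs 3.7, 4.1 → best response East.
Player II against (B, Back): payoffs 2.1, 0.9 → best response West.
Player III against (A, West): payoffs 1.7, 1.5 → best response Front.
Player III against (A, East): payoffs 0.9, 4.8 → best response Back.
Player III against (B, West): payoffs 4.2, 4.7 → best response Back.
Player III against (B, East): payoffs 2.4, 1.8 → best response Front.
Mutual best responses: (A, East, Back); (B, West, Back); (B, East, Front).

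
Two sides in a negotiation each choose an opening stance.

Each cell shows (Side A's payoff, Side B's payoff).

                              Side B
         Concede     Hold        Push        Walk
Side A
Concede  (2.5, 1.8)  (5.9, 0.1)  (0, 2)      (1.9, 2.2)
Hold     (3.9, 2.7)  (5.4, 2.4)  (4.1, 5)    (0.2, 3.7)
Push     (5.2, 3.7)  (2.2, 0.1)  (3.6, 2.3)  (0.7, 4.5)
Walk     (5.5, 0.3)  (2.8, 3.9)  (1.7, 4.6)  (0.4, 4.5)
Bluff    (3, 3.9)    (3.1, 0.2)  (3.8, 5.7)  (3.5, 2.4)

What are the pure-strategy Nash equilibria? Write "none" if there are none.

Side A against Concede: payoffs 2.5, 3.9, 5.2, 5.5, 3 → best response Walk.
Side A against Hold: payoffs 5.9, 5.4, 2.2, 2.8, 3.1 → best response Concede.
Side A against Push: payoffs 0, 4.1, 3.6, 1.7, 3.8 → best response Hold.
Side A against Walk: payoffs 1.9, 0.2, 0.7, 0.4, 3.5 → best response Bluff.
Side B against Concede: payoffs 1.8, 0.1, 2, 2.2 → best response Walk.
Side B against Hold: payoffs 2.7, 2.4, 5, 3.7 → best response Push.
Side B against Push: payoffs 3.7, 0.1, 2.3, 4.5 → best response Walk.
Side B against Walk: payoffs 0.3, 3.9, 4.6, 4.5 → best response Push.
Side B against Bluff: payoffs 3.9, 0.2, 5.7, 2.4 → best response Push.
Mutual best responses: (Hold, Push).

The unique pure-strategy Nash equilibrium is (Hold, Push).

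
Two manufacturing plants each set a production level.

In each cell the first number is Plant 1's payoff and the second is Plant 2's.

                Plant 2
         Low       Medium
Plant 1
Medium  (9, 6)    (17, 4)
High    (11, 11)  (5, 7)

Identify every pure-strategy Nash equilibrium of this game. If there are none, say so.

For each strategy profile, look for a profitable unilateral deviation.
(Medium, Low): Plant 1 can switch to High (9 → 11). Not NE.
(Medium, Medium): Plant 2 can switch to Low (4 → 6). Not NE.
(High, Low): Plant 1 gets 11, best alternative 9; Plant 2 gets 11, best alternative 7. No profitable deviation — NE.
(High, Medium): Plant 1 can switch to Medium (5 → 17). Not NE.

The unique pure-strategy Nash equilibrium is (High, Low).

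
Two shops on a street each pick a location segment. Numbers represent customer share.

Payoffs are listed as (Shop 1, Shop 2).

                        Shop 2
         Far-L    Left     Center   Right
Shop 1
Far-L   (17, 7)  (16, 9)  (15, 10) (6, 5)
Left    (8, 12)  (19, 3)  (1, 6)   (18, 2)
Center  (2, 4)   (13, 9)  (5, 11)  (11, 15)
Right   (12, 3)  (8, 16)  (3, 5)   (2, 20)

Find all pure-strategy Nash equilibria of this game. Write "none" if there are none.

The unique pure-strategy Nash equilibrium is (Far-L, Center).

(Far-L, Far-L): Shop 2 can switch to Left (7 → 9). Not NE.
(Far-L, Left): Shop 1 can switch to Left (16 → 19). Not NE.
(Far-L, Center): Shop 1 gets 15, best alternative 5; Shop 2 gets 10, best alternative 9. No profitable deviation — NE.
(Far-L, Right): Shop 1 can switch to Left (6 → 18). Not NE.
(Left, Far-L): Shop 1 can switch to Far-L (8 → 17). Not NE.
(Left, Left): Shop 2 can switch to Far-L (3 → 12). Not NE.
(Left, Center): Shop 1 can switch to Far-L (1 → 15). Not NE.
(Left, Right): Shop 2 can switch to Far-L (2 → 12). Not NE.
(Center, Far-L): Shop 1 can switch to Far-L (2 → 17). Not NE.
(Center, Left): Shop 1 can switch to Far-L (13 → 16). Not NE.
(Center, Center): Shop 1 can switch to Far-L (5 → 15). Not NE.
(The remaining 5 profiles each have a profitable deviation by the same check.)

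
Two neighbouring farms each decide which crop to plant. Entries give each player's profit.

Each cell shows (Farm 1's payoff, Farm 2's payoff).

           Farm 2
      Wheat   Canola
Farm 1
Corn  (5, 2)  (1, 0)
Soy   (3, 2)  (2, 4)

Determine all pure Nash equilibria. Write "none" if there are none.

For each player, find the best response to each opponent profile; mutual best responses are the pure NE.
Farm 1 against Wheat: payoffs 5, 3 → best response Corn.
Farm 1 against Canola: payoffs 1, 2 → best response Soy.
Farm 2 against Corn: payoffs 2, 0 → best response Wheat.
Farm 2 against Soy: payoffs 2, 4 → best response Canola.
Mutual best responses: (Corn, Wheat); (Soy, Canola).

The pure Nash equilibria are (Corn, Wheat) and (Soy, Canola).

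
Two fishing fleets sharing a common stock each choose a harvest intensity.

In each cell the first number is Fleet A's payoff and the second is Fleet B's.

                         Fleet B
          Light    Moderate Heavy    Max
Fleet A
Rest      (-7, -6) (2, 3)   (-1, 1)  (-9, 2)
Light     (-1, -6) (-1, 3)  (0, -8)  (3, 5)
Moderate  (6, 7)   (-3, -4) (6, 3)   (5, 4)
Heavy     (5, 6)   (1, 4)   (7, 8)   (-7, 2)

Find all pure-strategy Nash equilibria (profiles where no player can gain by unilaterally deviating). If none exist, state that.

Fleet A against Light: payoffs -7, -1, 6, 5 → best response Moderate.
Fleet A against Moderate: payoffs 2, -1, -3, 1 → best response Rest.
Fleet A against Heavy: payoffs -1, 0, 6, 7 → best response Heavy.
Fleet A against Max: payoffs -9, 3, 5, -7 → best response Moderate.
Fleet B against Rest: payoffs -6, 3, 1, 2 → best response Moderate.
Fleet B against Light: payoffs -6, 3, -8, 5 → best response Max.
Fleet B against Moderate: payoffs 7, -4, 3, 4 → best response Light.
Fleet B against Heavy: payoffs 6, 4, 8, 2 → best response Heavy.
Mutual best responses: (Rest, Moderate); (Moderate, Light); (Heavy, Heavy).

(Rest, Moderate); (Moderate, Light); (Heavy, Heavy)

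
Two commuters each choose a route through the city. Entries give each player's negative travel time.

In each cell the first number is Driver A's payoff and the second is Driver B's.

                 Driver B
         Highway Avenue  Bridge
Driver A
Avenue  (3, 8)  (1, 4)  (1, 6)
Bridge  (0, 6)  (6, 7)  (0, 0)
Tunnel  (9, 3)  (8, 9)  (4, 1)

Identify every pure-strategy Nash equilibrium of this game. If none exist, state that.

(Tunnel, Avenue)

(Avenue, Highway): Driver A can switch to Tunnel (3 → 9). Not NE.
(Avenue, Avenue): Driver A can switch to Bridge (1 → 6). Not NE.
(Avenue, Bridge): Driver A can switch to Tunnel (1 → 4). Not NE.
(Bridge, Highway): Driver A can switch to Avenue (0 → 3). Not NE.
(Bridge, Avenue): Driver A can switch to Tunnel (6 → 8). Not NE.
(Bridge, Bridge): Driver A can switch to Avenue (0 → 1). Not NE.
(Tunnel, Highway): Driver B can switch to Avenue (3 → 9). Not NE.
(Tunnel, Avenue): Driver A gets 8, best alternative 6; Driver B gets 9, best alternative 3. No profitable deviation — NE.
(Tunnel, Bridge): Driver B can switch to Highway (1 → 3). Not NE.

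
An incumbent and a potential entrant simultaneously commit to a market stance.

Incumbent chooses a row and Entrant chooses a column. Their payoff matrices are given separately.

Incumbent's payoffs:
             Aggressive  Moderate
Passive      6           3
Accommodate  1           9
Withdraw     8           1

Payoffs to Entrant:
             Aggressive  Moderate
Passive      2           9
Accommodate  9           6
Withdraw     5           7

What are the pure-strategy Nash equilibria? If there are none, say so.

(Passive, Aggressive): Incumbent can switch to Withdraw (6 → 8). Not NE.
(Passive, Moderate): Incumbent can switch to Accommodate (3 → 9). Not NE.
(Accommodate, Aggressive): Incumbent can switch to Passive (1 → 6). Not NE.
(Accommodate, Moderate): Entrant can switch to Aggressive (6 → 9). Not NE.
(Withdraw, Aggressive): Entrant can switch to Moderate (5 → 7). Not NE.
(Withdraw, Moderate): Incumbent can switch to Passive (1 → 3). Not NE.

This game has no pure Nash equilibrium.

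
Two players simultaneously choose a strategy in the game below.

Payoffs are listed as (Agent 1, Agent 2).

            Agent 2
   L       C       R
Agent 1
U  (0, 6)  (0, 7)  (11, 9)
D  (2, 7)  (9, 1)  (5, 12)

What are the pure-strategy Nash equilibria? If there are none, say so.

Check each profile: it is a Nash equilibrium iff no player can strictly gain by switching unilaterally.
(U, L): Agent 1 can switch to D (0 → 2). Not NE.
(U, C): Agent 1 can switch to D (0 → 9). Not NE.
(U, R): Agent 1 gets 11, best alternative 5; Agent 2 gets 9, best alternative 7. No profitable deviation — NE.
(D, L): Agent 2 can switch to R (7 → 12). Not NE.
(D, C): Agent 2 can switch to L (1 → 7). Not NE.
(D, R): Agent 1 can switch to U (5 → 11). Not NE.

The unique pure-strategy Nash equilibrium is (U, R).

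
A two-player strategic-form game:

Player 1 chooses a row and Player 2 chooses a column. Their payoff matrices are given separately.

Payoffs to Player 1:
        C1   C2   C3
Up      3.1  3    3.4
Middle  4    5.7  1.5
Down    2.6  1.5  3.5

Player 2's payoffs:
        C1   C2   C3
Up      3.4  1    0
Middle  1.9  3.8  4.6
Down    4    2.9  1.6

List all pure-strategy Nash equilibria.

(Up, C1): Player 1 can switch to Middle (3.1 → 4). Not NE.
(Up, C2): Player 1 can switch to Middle (3 → 5.7). Not NE.
(Up, C3): Player 1 can switch to Down (3.4 → 3.5). Not NE.
(Middle, C1): Player 2 can switch to C2 (1.9 → 3.8). Not NE.
(Middle, C2): Player 2 can switch to C3 (3.8 → 4.6). Not NE.
(Middle, C3): Player 1 can switch to Up (1.5 → 3.4). Not NE.
(Down, C1): Player 1 can switch to Up (2.6 → 3.1). Not NE.
(Down, C2): Player 1 can switch to Up (1.5 → 3). Not NE.
(Down, C3): Player 2 can switch to C1 (1.6 → 4). Not NE.

No pure-strategy Nash equilibrium.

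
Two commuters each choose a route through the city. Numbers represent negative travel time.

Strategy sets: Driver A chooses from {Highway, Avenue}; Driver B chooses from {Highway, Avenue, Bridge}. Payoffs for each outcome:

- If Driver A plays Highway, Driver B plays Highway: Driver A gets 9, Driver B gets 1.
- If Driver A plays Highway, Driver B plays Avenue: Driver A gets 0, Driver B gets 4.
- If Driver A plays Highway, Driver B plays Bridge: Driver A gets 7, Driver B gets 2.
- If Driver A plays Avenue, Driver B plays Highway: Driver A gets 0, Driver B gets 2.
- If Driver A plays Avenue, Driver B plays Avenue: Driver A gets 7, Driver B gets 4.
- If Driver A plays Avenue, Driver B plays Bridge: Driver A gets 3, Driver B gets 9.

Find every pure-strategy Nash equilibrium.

Driver A against Highway: payoffs 9, 0 → best response Highway.
Driver A against Avenue: payoffs 0, 7 → best response Avenue.
Driver A against Bridge: payoffs 7, 3 → best response Highway.
Driver B against Highway: payoffs 1, 4, 2 → best response Avenue.
Driver B against Avenue: payoffs 2, 4, 9 → best response Bridge.
No profile is a mutual best response for all players.

This game has no pure Nash equilibrium.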